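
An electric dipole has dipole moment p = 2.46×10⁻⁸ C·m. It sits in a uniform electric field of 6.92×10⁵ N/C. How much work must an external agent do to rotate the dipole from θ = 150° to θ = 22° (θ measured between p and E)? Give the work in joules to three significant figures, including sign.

W ≈ -0.0305 J

W_ext = ΔU = U(θ₂) − U(θ₁) = −pE cosθ₂ − (−pE cosθ₁) = pE(cosθ₁ − cosθ₂).
W = (2.46×10⁻⁸)(6.92×10⁵)·(cos150° − cos22°) = (0.01702)·(-1.7932) = -0.03053 J.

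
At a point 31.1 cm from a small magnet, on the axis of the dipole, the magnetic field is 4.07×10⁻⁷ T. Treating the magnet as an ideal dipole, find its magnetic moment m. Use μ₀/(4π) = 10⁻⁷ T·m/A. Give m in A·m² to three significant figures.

m ≈ 0.0612 A·m²

On axis B = (μ₀/4π)·2m/r³, so m = Br³·4π/(μ₀·2).
m = (4.07×10⁻⁷)·(0.311)³ / (2·10⁻⁷) = 0.06121 A·m².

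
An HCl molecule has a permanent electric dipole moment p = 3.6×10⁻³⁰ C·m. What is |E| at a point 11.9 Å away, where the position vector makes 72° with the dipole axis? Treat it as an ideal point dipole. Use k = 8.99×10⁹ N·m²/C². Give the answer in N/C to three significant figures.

E ≈ 2.18×10⁷ N/C

At angle θ the dipole field magnitude is E = (kp/r³)·√(1 + 3cos²θ).
kp/r³ = (8.99×10⁹)(3.60×10⁻³⁰) / (1.19×10⁻⁹)³ = 1.921×10⁷ N/C.
√(1 + 3cos²72°) = √(1 + 3·0.0955) = √1.2865 ≈ 1.1342.
E ≈ 1.921×10⁷ × 1.134 = 2.178×10⁷ N/C.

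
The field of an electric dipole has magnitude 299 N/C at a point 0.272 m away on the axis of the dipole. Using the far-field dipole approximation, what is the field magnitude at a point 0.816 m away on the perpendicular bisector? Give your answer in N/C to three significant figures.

Dipole fields scale as 1/r³ in the far field.
The axial field is twice the equatorial field at the same r, so the geometry factor is 1/2.
E₂ = E₁ · (1/2) · (r₁/r₂)³ = 299 · 0.5 · (0.272/0.816)³.
(r₁/r₂)³ = (0.3333)³ = 0.03704.
E₂ ≈ 5.537 N/C.

E ≈ 5.54 N/C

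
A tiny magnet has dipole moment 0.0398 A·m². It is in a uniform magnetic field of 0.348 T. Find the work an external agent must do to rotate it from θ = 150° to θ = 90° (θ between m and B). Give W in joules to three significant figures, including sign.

W ≈ -0.0120 J

W_ext = ΔU = −mB cosθ₂ + mB cosθ₁ = mB(cosθ₁ − cosθ₂).
W = (0.0398)(0.348)·(cos150° − cos90°) = (0.01385)·(-0.8660) = -0.01199 J.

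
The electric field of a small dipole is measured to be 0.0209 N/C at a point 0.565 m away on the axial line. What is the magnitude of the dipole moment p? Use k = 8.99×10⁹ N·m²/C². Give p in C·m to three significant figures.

p ≈ 2.10×10⁻¹³ C·m

On axis E = 2kp/r³, so p = Er³/(2k).
p = (0.0209)·(0.565)³ / (2·8.99×10⁹) = 2.097×10⁻¹³ C·m.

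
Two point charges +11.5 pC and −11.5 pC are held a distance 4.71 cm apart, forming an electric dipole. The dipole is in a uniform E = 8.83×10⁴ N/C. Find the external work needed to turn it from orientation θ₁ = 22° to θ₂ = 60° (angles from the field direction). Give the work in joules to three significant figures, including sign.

W ≈ 2.04×10⁻⁸ J

Dipole moment p = qd = (1.15×10⁻¹¹ C)(0.0471 m) = 5.417×10⁻¹³ C·m.
W_ext = ΔU = U(θ₂) − U(θ₁) = −pE cosθ₂ − (−pE cosθ₁) = pE(cosθ₁ − cosθ₂).
W = (5.417×10⁻¹³)(8.83×10⁴)·(cos22° − cos60°) = (4.783×10⁻⁸)·(+0.4272) = 2.043×10⁻⁸ J.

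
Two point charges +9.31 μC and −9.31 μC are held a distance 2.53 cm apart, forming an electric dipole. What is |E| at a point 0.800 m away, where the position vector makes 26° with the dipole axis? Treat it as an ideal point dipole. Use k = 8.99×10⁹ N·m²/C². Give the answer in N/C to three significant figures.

E ≈ 7650 N/C

Dipole moment p = qd = (9.31×10⁻⁶ C)(0.0253 m) = 2.355×10⁻⁷ C·m.
At angle θ the dipole field magnitude is E = (kp/r³)·√(1 + 3cos²θ).
kp/r³ = (8.99×10⁹)(2.355×10⁻⁷) / (0.800)³ = 4135 N/C.
√(1 + 3cos²26°) = √(1 + 3·0.8078) = √3.4235 ≈ 1.8503.
E ≈ 4135 × 1.850 = 7651 N/C.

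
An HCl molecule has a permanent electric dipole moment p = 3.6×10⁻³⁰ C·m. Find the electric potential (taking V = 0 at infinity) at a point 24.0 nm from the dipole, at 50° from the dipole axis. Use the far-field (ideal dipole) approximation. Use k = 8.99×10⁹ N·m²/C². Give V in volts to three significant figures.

The dipole potential is V = kp cosθ / r².
V = (8.99×10⁹)(3.60×10⁻³⁰)·cos50° / (2.40×10⁻⁸)² = 3.612×10⁻⁵ V.

V ≈ 3.61×10⁻⁵ V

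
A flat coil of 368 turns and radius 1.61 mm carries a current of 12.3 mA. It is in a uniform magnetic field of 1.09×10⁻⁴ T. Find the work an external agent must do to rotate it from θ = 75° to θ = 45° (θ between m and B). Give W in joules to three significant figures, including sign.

m = NIA = NIπa² = 368·(0.0123)·π·(0.00161)² = 3.686×10⁻⁵ A·m².
W_ext = ΔU = −mB cosθ₂ + mB cosθ₁ = mB(cosθ₁ − cosθ₂).
W = (3.686×10⁻⁵)(1.09×10⁻⁴)·(cos75° − cos45°) = (4.018×10⁻⁹)·(-0.4483) = -1.801×10⁻⁹ J.

W ≈ -1.80×10⁻⁹ J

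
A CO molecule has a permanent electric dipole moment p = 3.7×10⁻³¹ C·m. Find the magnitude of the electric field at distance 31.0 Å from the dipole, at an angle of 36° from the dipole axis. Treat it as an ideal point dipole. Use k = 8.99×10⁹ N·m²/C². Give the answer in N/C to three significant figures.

E ≈ 1.92×10⁵ N/C

At angle θ the dipole field magnitude is E = (kp/r³)·√(1 + 3cos²θ).
kp/r³ = (8.99×10⁹)(3.70×10⁻³¹) / (3.10×10⁻⁹)³ = 1.117×10⁵ N/C.
√(1 + 3cos²36°) = √(1 + 3·0.6545) = √2.9635 ≈ 1.7215.
E ≈ 1.117×10⁵ × 1.721 = 1.922×10⁵ N/C.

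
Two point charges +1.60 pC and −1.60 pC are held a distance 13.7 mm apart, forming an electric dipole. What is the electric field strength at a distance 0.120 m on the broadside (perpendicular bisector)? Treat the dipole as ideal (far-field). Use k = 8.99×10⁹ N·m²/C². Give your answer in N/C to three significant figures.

E ≈ 0.114 N/C

Dipole moment p = qd = (1.60×10⁻¹² C)(0.0137 m) = 2.192×10⁻¹⁴ C·m.
In the equatorial plane E = kp/r³.
E = (8.99×10⁹)(2.192×10⁻¹⁴) / (0.120)³ = 0.1140 N/C.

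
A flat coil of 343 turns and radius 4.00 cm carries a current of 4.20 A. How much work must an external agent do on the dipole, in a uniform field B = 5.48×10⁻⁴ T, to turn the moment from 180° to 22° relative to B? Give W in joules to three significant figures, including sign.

W ≈ -0.00765 J

m = NIA = NIπa² = 343·(4.20)·π·(0.0400)² = 7.241 A·m².
W_ext = ΔU = −mB cosθ₂ + mB cosθ₁ = mB(cosθ₁ − cosθ₂).
W = (7.241)(5.48×10⁻⁴)·(cos180° − cos22°) = (0.003968)·(-1.9272) = -0.007647 J.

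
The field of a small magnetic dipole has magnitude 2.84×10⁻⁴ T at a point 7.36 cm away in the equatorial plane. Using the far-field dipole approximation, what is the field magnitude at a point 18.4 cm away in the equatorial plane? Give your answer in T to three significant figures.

Dipole fields scale as 1/r³ in the far field; the geometry is the same at both points.
B₂ = B₁ · (r₁/r₂)³ = 2.84×10⁻⁴ · (7.36/18.4)³.
(r₁/r₂)³ = (0.4)³ = 0.064.
B₂ ≈ 1.818×10⁻⁵ T.

B ≈ 1.82×10⁻⁵ T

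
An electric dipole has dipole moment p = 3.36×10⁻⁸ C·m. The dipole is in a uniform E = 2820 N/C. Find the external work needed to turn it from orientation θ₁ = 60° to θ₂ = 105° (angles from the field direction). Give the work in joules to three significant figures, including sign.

W ≈ 7.19×10⁻⁵ J

W_ext = ΔU = U(θ₂) − U(θ₁) = −pE cosθ₂ − (−pE cosθ₁) = pE(cosθ₁ − cosθ₂).
W = (3.36×10⁻⁸)(2820)·(cos60° − cos105°) = (9.475×10⁻⁵)·(+0.7588) = 7.190×10⁻⁵ J.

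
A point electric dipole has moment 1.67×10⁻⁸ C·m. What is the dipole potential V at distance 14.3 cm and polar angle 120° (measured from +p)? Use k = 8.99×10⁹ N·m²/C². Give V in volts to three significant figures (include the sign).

V ≈ -3670 V

The dipole potential is V = kp cosθ / r².
V = (8.99×10⁹)(1.67×10⁻⁸)·cos120° / (0.143)² = -3671 V.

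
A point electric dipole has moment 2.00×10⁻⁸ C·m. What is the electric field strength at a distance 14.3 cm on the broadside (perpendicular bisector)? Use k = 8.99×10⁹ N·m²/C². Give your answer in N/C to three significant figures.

E ≈ 6.15×10⁴ N/C

In the equatorial plane E = kp/r³.
E = (8.99×10⁹)(2.00×10⁻⁸) / (0.143)³ = 6.149×10⁴ N/C.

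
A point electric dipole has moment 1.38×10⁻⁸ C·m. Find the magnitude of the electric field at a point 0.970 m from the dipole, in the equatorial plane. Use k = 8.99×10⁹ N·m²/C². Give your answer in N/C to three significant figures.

In the equatorial plane E = kp/r³.
E = (8.99×10⁹)(1.38×10⁻⁸) / (0.970)³ = 135.9 N/C.

E ≈ 136 N/C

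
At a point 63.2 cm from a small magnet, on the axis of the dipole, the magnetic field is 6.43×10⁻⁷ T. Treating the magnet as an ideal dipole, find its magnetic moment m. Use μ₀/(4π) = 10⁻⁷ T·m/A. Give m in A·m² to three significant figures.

m ≈ 0.812 A·m²

On axis B = (μ₀/4π)·2m/r³, so m = Br³·4π/(μ₀·2).
m = (6.43×10⁻⁷)·(0.632)³ / (2·10⁻⁷) = 0.8116 A·m².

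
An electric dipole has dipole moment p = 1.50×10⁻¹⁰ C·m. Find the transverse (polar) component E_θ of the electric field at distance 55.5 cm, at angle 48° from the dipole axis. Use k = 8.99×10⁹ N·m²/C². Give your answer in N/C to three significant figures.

For a dipole, E_θ = (kp sinθ)/r³.
kp/r³ = (8.99×10⁹)(1.50×10⁻¹⁰)/(0.555)³ = 7.888 N/C.
E_θ = 7.888·sin48° = 5.862 N/C.

E_θ ≈ 5.86 N/C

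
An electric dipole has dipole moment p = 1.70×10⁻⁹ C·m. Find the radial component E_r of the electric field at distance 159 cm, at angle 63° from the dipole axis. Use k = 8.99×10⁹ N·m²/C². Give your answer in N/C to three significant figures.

E_r ≈ 3.45 N/C

For a dipole, E_r = (2kp cosθ)/r³.
kp/r³ = (8.99×10⁹)(1.70×10⁻⁹)/(1.59)³ = 3.802 N/C.
E_r = 2·3.802·cos63° = 3.452 N/C.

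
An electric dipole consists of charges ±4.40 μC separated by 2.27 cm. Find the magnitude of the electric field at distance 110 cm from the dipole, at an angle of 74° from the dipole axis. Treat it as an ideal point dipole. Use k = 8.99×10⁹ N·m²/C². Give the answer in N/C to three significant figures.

E ≈ 748 N/C

Dipole moment p = qd = (4.40×10⁻⁶ C)(0.0227 m) = 9.988×10⁻⁸ C·m.
At angle θ the dipole field magnitude is E = (kp/r³)·√(1 + 3cos²θ).
kp/r³ = (8.99×10⁹)(9.988×10⁻⁸) / (1.10)³ = 674.6 N/C.
√(1 + 3cos²74°) = √(1 + 3·0.0760) = √1.2279 ≈ 1.1081.
E ≈ 674.6 × 1.108 = 747.6 N/C.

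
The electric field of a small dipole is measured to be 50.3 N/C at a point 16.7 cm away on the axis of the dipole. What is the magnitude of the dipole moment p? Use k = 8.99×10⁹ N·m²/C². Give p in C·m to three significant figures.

On axis E = 2kp/r³, so p = Er³/(2k).
p = (50.3)·(0.167)³ / (2·8.99×10⁹) = 1.303×10⁻¹¹ C·m.

p ≈ 1.30×10⁻¹¹ C·m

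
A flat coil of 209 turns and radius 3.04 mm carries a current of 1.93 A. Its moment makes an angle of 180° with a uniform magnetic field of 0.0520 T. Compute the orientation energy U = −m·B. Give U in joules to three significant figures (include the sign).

m = NIA = NIπa² = 209·(1.93)·π·(0.00304)² = 0.01171 A·m².
U = −m·B = −mB cosθ.
U = −(0.01171)(0.0520)·cos180° = 6.089×10⁻⁴ J.

U ≈ 6.09×10⁻⁴ J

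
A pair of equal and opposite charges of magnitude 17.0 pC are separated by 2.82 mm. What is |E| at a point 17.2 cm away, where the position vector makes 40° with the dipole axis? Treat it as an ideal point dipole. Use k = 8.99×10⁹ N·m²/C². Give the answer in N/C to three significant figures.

E ≈ 0.141 N/C

Dipole moment p = qd = (1.70×10⁻¹¹ C)(0.00282 m) = 4.794×10⁻¹⁴ C·m.
At angle θ the dipole field magnitude is E = (kp/r³)·√(1 + 3cos²θ).
kp/r³ = (8.99×10⁹)(4.794×10⁻¹⁴) / (0.172)³ = 0.08470 N/C.
√(1 + 3cos²40°) = √(1 + 3·0.5868) = √2.7605 ≈ 1.6615.
E ≈ 0.08470 × 1.661 = 0.1407 N/C.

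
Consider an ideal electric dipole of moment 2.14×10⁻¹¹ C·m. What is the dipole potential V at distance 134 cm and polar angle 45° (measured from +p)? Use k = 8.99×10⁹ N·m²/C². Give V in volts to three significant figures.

V ≈ 0.0758 V

The dipole potential is V = kp cosθ / r².
V = (8.99×10⁹)(2.14×10⁻¹¹)·cos45° / (1.34)² = 0.07576 V.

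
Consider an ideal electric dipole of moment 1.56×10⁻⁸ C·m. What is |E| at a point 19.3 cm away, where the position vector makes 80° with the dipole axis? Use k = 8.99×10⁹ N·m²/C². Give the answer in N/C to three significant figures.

E ≈ 2.04×10⁴ N/C

At angle θ the dipole field magnitude is E = (kp/r³)·√(1 + 3cos²θ).
kp/r³ = (8.99×10⁹)(1.56×10⁻⁸) / (0.193)³ = 1.951×10⁴ N/C.
√(1 + 3cos²80°) = √(1 + 3·0.0302) = √1.0905 ≈ 1.0443.
E ≈ 1.951×10⁴ × 1.044 = 2.037×10⁴ N/C.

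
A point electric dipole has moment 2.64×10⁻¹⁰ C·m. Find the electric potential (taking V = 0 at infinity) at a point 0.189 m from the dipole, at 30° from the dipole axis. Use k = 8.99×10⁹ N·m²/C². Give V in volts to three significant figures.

The dipole potential is V = kp cosθ / r².
V = (8.99×10⁹)(2.64×10⁻¹⁰)·cos30° / (0.189)² = 57.54 V.

V ≈ 57.5 V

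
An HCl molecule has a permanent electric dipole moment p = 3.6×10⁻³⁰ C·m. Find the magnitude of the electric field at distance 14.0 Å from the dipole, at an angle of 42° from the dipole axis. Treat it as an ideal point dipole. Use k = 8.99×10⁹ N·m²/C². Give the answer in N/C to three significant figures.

E ≈ 1.92×10⁷ N/C

At angle θ the dipole field magnitude is E = (kp/r³)·√(1 + 3cos²θ).
kp/r³ = (8.99×10⁹)(3.60×10⁻³⁰) / (1.40×10⁻⁹)³ = 1.179×10⁷ N/C.
√(1 + 3cos²42°) = √(1 + 3·0.5523) = √2.6568 ≈ 1.6300.
E ≈ 1.179×10⁷ × 1.630 = 1.922×10⁷ N/C.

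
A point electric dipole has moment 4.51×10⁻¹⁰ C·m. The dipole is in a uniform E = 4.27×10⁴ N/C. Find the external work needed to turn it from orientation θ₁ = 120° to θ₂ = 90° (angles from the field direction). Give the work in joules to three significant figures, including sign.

W_ext = ΔU = U(θ₂) − U(θ₁) = −pE cosθ₂ − (−pE cosθ₁) = pE(cosθ₁ − cosθ₂).
W = (4.51×10⁻¹⁰)(4.27×10⁴)·(cos120° − cos90°) = (1.926×10⁻⁵)·(-0.5000) = -9.629×10⁻⁶ J.

W ≈ -9.63×10⁻⁶ J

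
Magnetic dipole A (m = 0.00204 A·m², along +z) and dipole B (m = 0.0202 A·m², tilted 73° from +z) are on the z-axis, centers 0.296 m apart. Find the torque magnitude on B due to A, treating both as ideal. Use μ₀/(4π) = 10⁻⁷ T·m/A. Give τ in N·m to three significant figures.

Dipole B is on the axis of dipole A, so B₁ there is axial: B₁ = (μ₀/4π)·2m₁/r³ along +z.
B₁ = 2(10⁻⁷)(0.00204)/(0.296)³ = 1.573×10⁻⁸ T.
τ = m₂ B₁ sinθ.
τ = (0.0202)(1.573×10⁻⁸)·sin73° = 3.039×10⁻¹⁰ N·m.

τ ≈ 3.04×10⁻¹⁰ N·m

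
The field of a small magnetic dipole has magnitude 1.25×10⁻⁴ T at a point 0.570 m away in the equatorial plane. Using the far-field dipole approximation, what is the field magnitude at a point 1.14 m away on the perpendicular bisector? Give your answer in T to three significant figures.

B ≈ 1.56×10⁻⁵ T

Dipole fields scale as 1/r³ in the far field; the geometry is the same at both points.
B₂ = B₁ · (r₁/r₂)³ = 1.25×10⁻⁴ · (0.570/1.14)³.
(r₁/r₂)³ = (0.5)³ = 0.125.
B₂ ≈ 1.562×10⁻⁵ T.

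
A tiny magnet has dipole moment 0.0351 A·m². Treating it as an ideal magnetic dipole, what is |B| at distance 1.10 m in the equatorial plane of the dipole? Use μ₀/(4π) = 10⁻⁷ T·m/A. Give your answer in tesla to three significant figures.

In the equatorial plane B = (μ₀/4π)·m/r³ (half the axial value).
B = (10⁻⁷)·(0.0351) / (1.10)³ = 2.637×10⁻⁹ T.

B ≈ 2.64×10⁻⁹ T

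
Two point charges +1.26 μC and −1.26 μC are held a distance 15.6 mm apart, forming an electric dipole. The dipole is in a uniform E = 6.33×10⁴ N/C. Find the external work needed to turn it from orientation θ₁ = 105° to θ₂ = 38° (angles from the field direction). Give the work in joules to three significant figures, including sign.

W ≈ -0.00130 J

Dipole moment p = qd = (1.26×10⁻⁶ C)(0.0156 m) = 1.966×10⁻⁸ C·m.
W_ext = ΔU = U(θ₂) − U(θ₁) = −pE cosθ₂ − (−pE cosθ₁) = pE(cosθ₁ − cosθ₂).
W = (1.966×10⁻⁸)(6.33×10⁴)·(cos105° − cos38°) = (0.001244)·(-1.0468) = -0.001303 J.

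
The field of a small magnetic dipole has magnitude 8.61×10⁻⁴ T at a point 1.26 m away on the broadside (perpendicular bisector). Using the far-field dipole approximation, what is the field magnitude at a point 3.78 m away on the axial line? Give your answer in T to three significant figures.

B ≈ 6.38×10⁻⁵ T

Dipole fields scale as 1/r³ in the far field.
The axial field is twice the equatorial field at the same r, so the geometry factor is 2/1.
B₂ = B₁ · (2/1) · (r₁/r₂)³ = 8.61×10⁻⁴ · 2 · (1.26/3.78)³.
(r₁/r₂)³ = (0.3333)³ = 0.03704.
B₂ ≈ 6.378×10⁻⁵ T.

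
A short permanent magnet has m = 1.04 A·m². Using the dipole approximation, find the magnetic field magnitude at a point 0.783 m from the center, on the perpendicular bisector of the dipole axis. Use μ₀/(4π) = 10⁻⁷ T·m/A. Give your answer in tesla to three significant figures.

In the equatorial plane B = (μ₀/4π)·m/r³ (half the axial value).
B = (10⁻⁷)·(1.04) / (0.783)³ = 2.166×10⁻⁷ T.

B ≈ 2.17×10⁻⁷ T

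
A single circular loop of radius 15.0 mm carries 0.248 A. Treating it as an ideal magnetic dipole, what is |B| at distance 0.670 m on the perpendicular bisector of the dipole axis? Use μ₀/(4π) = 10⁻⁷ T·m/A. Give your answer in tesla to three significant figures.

B ≈ 5.83×10⁻¹¹ T

Magnetic moment m = IA = Iπa² = (0.248)·π·(0.0150)² = 1.753×10⁻⁴ A·m².
In the equatorial plane B = (μ₀/4π)·m/r³ (half the axial value).
B = (10⁻⁷)·(1.753×10⁻⁴) / (0.670)³ = 5.829×10⁻¹¹ T.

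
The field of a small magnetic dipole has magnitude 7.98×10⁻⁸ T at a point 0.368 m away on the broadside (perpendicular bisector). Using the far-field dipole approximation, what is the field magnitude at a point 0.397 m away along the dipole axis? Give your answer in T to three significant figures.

Dipole fields scale as 1/r³ in the far field.
The axial field is twice the equatorial field at the same r, so the geometry factor is 2/1.
B₂ = B₁ · (2/1) · (r₁/r₂)³ = 7.98×10⁻⁸ · 2 · (0.368/0.397)³.
(r₁/r₂)³ = (0.927)³ = 0.7965.
B₂ ≈ 1.271×10⁻⁷ T.

B ≈ 1.27×10⁻⁷ T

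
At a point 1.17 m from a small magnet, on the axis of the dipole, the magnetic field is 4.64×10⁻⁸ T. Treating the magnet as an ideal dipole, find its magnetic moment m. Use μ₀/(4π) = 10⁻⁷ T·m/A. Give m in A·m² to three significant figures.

On axis B = (μ₀/4π)·2m/r³, so m = Br³·4π/(μ₀·2).
m = (4.64×10⁻⁸)·(1.17)³ / (2·10⁻⁷) = 0.3716 A·m².

m ≈ 0.372 A·m²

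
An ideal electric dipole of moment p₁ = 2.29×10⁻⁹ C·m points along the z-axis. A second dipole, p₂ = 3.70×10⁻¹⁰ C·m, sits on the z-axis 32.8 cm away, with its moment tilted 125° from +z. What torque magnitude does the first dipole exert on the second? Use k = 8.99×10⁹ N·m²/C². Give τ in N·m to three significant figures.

The second dipole sits on the axis of the first, so the field there is axial: E₁ = 2kp₁/r³ along +z.
E₁ = 2(8.99×10⁹)(2.29×10⁻⁹)/(0.328)³ = 1167 N/C.
Torque on the second dipole: τ = p₂ E₁ sinθ.
τ = (3.70×10⁻¹⁰)(1167)·sin125° = 3.536×10⁻⁷ N·m.

τ ≈ 3.54×10⁻⁷ N·m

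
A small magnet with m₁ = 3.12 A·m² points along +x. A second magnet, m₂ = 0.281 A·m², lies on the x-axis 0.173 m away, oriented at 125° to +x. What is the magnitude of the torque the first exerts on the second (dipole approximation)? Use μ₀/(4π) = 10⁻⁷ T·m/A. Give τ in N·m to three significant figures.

τ ≈ 2.77×10⁻⁵ N·m

Dipole B is on the axis of dipole A, so B₁ there is axial: B₁ = (μ₀/4π)·2m₁/r³ along +x.
B₁ = 2(10⁻⁷)(3.12)/(0.173)³ = 1.205×10⁻⁴ T.
τ = m₂ B₁ sinθ.
τ = (0.281)(1.205×10⁻⁴)·sin125° = 2.774×10⁻⁵ N·m.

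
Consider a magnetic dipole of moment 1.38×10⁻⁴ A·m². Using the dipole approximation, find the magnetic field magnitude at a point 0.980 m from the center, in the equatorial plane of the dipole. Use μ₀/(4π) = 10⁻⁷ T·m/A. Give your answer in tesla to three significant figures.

In the equatorial plane B = (μ₀/4π)·m/r³ (half the axial value).
B = (10⁻⁷)·(1.38×10⁻⁴) / (0.980)³ = 1.466×10⁻¹¹ T.

B ≈ 1.47×10⁻¹¹ T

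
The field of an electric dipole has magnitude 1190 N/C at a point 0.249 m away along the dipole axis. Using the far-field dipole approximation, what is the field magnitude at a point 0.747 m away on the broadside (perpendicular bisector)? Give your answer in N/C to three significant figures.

Dipole fields scale as 1/r³ in the far field.
The axial field is twice the equatorial field at the same r, so the geometry factor is 1/2.
E₂ = E₁ · (1/2) · (r₁/r₂)³ = 1190 · 0.5 · (0.249/0.747)³.
(r₁/r₂)³ = (0.3333)³ = 0.03704.
E₂ ≈ 22.04 N/C.

E ≈ 22.0 N/C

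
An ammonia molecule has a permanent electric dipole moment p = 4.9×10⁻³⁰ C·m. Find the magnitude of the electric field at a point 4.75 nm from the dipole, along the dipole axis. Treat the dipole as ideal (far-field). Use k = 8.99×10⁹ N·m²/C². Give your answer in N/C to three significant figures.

On the dipole axis E = 2kp/r³.
E = 2·(8.99×10⁹)(4.90×10⁻³⁰) / (4.75×10⁻⁹)³ = 8.221×10⁵ N/C.

E ≈ 8.22×10⁵ N/C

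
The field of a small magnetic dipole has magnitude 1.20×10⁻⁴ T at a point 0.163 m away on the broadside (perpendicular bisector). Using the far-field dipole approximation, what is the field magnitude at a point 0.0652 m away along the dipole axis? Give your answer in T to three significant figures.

Dipole fields scale as 1/r³ in the far field.
The axial field is twice the equatorial field at the same r, so the geometry factor is 2/1.
B₂ = B₁ · (2/1) · (r₁/r₂)³ = 1.20×10⁻⁴ · 2 · (0.163/0.0652)³.
(r₁/r₂)³ = (2.5)³ = 15.63.
B₂ ≈ 0.003750 T.

B ≈ 0.00375 T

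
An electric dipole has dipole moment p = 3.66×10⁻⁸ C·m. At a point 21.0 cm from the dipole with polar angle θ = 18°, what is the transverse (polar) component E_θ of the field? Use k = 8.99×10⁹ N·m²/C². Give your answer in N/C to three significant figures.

E_θ ≈ 1.10×10⁴ N/C

For a dipole, E_θ = (kp sinθ)/r³.
kp/r³ = (8.99×10⁹)(3.66×10⁻⁸)/(0.210)³ = 3.553×10⁴ N/C.
E_θ = 3.553×10⁴·sin18° = 1.098×10⁴ N/C.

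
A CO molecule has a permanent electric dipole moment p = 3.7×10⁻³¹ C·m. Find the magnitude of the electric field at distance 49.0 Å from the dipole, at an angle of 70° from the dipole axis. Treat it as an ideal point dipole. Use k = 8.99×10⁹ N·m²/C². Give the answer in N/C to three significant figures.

E ≈ 3.29×10⁴ N/C

At angle θ the dipole field magnitude is E = (kp/r³)·√(1 + 3cos²θ).
kp/r³ = (8.99×10⁹)(3.70×10⁻³¹) / (4.90×10⁻⁹)³ = 2.827×10⁴ N/C.
√(1 + 3cos²70°) = √(1 + 3·0.1170) = √1.3509 ≈ 1.1623.
E ≈ 2.827×10⁴ × 1.162 = 3.286×10⁴ N/C.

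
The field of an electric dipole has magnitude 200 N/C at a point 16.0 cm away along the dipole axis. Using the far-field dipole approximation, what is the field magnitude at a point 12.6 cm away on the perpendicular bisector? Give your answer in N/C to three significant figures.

Dipole fields scale as 1/r³ in the far field.
The axial field is twice the equatorial field at the same r, so the geometry factor is 1/2.
E₂ = E₁ · (1/2) · (r₁/r₂)³ = 200 · 0.5 · (16.0/12.6)³.
(r₁/r₂)³ = (1.27)³ = 2.048.
E₂ ≈ 204.8 N/C.

E ≈ 205 N/C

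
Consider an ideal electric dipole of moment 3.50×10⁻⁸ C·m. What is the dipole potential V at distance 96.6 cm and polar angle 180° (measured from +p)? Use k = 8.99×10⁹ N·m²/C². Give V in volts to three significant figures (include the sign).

The dipole potential is V = kp cosθ / r².
V = (8.99×10⁹)(3.50×10⁻⁸)·cos180° / (0.966)² = -337.2 V.

V ≈ -337 V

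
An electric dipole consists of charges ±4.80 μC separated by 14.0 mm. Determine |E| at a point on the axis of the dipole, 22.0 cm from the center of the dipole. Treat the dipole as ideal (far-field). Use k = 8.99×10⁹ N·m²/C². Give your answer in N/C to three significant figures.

Dipole moment p = qd = (4.80×10⁻⁶ C)(0.0140 m) = 6.72×10⁻⁸ C·m.
On the dipole axis E = 2kp/r³.
E = 2·(8.99×10⁹)(6.72×10⁻⁸) / (0.220)³ = 1.135×10⁵ N/C.

E ≈ 1.13×10⁵ N/C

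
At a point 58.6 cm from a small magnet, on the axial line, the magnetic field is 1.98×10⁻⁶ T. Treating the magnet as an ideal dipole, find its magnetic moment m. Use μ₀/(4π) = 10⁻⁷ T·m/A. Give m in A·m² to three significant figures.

m ≈ 1.99 A·m²

On axis B = (μ₀/4π)·2m/r³, so m = Br³·4π/(μ₀·2).
m = (1.98×10⁻⁶)·(0.586)³ / (2·10⁻⁷) = 1.992 A·m².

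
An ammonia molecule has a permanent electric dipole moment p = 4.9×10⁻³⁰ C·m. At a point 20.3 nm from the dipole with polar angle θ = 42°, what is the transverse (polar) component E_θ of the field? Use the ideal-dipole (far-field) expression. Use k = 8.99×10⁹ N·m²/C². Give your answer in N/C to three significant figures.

E_θ ≈ 3520 N/C

For a dipole, E_θ = (kp sinθ)/r³.
kp/r³ = (8.99×10⁹)(4.90×10⁻³⁰)/(2.03×10⁻⁸)³ = 5266 N/C.
E_θ = 5266·sin42° = 3524 N/C.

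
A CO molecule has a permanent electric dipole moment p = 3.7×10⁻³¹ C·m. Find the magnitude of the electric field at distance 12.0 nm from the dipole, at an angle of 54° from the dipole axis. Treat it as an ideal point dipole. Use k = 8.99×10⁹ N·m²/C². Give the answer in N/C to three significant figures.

E ≈ 2750 N/C

At angle θ the dipole field magnitude is E = (kp/r³)·√(1 + 3cos²θ).
kp/r³ = (8.99×10⁹)(3.70×10⁻³¹) / (1.20×10⁻⁸)³ = 1925 N/C.
√(1 + 3cos²54°) = √(1 + 3·0.3455) = √2.0365 ≈ 1.4271.
E ≈ 1925 × 1.427 = 2747 N/C.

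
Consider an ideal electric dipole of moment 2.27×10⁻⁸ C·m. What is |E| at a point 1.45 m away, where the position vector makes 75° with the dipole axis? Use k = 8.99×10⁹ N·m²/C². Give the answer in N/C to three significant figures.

E ≈ 73.4 N/C

At angle θ the dipole field magnitude is E = (kp/r³)·√(1 + 3cos²θ).
kp/r³ = (8.99×10⁹)(2.27×10⁻⁸) / (1.45)³ = 66.94 N/C.
√(1 + 3cos²75°) = √(1 + 3·0.0670) = √1.2010 ≈ 1.0959.
E ≈ 66.94 × 1.096 = 73.36 N/C.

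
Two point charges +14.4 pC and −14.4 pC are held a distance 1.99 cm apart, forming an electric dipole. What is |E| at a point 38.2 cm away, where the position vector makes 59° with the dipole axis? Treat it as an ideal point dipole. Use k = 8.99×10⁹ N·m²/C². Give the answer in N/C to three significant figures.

E ≈ 0.0619 N/C

Dipole moment p = qd = (1.44×10⁻¹¹ C)(0.0199 m) = 2.866×10⁻¹³ C·m.
At angle θ the dipole field magnitude is E = (kp/r³)·√(1 + 3cos²θ).
kp/r³ = (8.99×10⁹)(2.866×10⁻¹³) / (0.382)³ = 0.04622 N/C.
√(1 + 3cos²59°) = √(1 + 3·0.2653) = √1.7958 ≈ 1.3401.
E ≈ 0.04622 × 1.340 = 0.06194 N/C.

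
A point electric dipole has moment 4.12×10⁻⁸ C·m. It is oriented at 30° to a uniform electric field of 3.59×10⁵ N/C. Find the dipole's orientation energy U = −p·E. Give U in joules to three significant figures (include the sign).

U ≈ -0.0128 J

U = −p·E = −pE cosθ.
U = −(4.12×10⁻⁸)(3.59×10⁵)·cos30° = -0.01281 J.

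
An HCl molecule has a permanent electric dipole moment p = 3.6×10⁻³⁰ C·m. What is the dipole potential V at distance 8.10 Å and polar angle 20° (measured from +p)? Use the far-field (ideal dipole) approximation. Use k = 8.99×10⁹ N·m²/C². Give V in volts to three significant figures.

V ≈ 0.0464 V

The dipole potential is V = kp cosθ / r².
V = (8.99×10⁹)(3.60×10⁻³⁰)·cos20° / (8.10×10⁻¹⁰)² = 0.04635 V.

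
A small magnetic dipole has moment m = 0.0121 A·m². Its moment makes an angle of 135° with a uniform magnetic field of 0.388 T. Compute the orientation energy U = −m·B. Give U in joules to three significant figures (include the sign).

U ≈ 0.00332 J

U = −m·B = −mB cosθ.
U = −(0.0121)(0.388)·cos135° = 0.003320 J.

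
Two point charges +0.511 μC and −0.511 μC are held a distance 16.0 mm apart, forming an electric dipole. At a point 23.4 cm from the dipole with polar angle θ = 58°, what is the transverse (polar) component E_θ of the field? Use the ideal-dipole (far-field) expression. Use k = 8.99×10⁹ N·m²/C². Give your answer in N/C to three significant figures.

Dipole moment p = qd = (5.11×10⁻⁷ C)(0.0160 m) = 8.176×10⁻⁹ C·m.
For a dipole, E_θ = (kp sinθ)/r³.
kp/r³ = (8.99×10⁹)(8.176×10⁻⁹)/(0.234)³ = 5737 N/C.
E_θ = 5737·sin58° = 4865 N/C.

E_θ ≈ 4860 N/C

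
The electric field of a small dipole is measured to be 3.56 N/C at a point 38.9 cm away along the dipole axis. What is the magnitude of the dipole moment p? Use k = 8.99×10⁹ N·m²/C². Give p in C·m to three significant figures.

p ≈ 1.17×10⁻¹¹ C·m

On axis E = 2kp/r³, so p = Er³/(2k).
p = (3.56)·(0.389)³ / (2·8.99×10⁹) = 1.165×10⁻¹¹ C·m.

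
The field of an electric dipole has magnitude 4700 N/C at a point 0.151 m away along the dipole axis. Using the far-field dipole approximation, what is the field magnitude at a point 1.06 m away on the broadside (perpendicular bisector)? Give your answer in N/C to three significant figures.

E ≈ 6.79 N/C

Dipole fields scale as 1/r³ in the far field.
The axial field is twice the equatorial field at the same r, so the geometry factor is 1/2.
E₂ = E₁ · (1/2) · (r₁/r₂)³ = 4700 · 0.5 · (0.151/1.06)³.
(r₁/r₂)³ = (0.1425)³ = 0.002891.
E₂ ≈ 6.793 N/C.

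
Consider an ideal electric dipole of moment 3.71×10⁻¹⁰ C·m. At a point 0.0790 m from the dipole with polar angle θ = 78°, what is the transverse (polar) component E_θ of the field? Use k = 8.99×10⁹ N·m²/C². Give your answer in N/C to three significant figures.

E_θ ≈ 6620 N/C

For a dipole, E_θ = (kp sinθ)/r³.
kp/r³ = (8.99×10⁹)(3.71×10⁻¹⁰)/(0.0790)³ = 6765 N/C.
E_θ = 6765·sin78° = 6617 N/C.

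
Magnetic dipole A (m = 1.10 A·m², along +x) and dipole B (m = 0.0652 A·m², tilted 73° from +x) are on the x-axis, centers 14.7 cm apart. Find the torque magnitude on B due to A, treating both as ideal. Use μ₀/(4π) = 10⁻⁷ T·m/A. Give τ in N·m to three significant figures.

Dipole B is on the axis of dipole A, so B₁ there is axial: B₁ = (μ₀/4π)·2m₁/r³ along +x.
B₁ = 2(10⁻⁷)(1.10)/(0.147)³ = 6.926×10⁻⁵ T.
τ = m₂ B₁ sinθ.
τ = (0.0652)(6.926×10⁻⁵)·sin73° = 4.318×10⁻⁶ N·m.

τ ≈ 4.32×10⁻⁶ N·m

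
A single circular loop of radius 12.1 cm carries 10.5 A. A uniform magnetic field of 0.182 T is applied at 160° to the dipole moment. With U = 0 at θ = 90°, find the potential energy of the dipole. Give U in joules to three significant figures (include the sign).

Magnetic moment m = IA = Iπa² = (10.5)·π·(0.121)² = 0.483 A·m².
U = −m·B = −mB cosθ.
U = −(0.483)(0.182)·cos160° = 0.08260 J.

U ≈ 0.0826 J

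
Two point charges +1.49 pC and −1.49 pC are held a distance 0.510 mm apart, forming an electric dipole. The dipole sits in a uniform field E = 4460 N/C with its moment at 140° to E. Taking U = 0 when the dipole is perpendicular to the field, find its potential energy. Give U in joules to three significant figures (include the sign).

Dipole moment p = qd = (1.49×10⁻¹² C)(5.10×10⁻⁴ m) = 7.599×10⁻¹⁶ C·m.
U = −p·E = −pE cosθ.
U = −(7.599×10⁻¹⁶)(4460)·cos140° = 2.596×10⁻¹² J.

U ≈ 2.60×10⁻¹² J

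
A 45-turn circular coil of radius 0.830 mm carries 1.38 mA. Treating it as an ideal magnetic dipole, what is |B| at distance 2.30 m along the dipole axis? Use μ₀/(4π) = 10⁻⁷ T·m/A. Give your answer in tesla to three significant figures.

m = NIA = NIπa² = 45·(0.00138)·π·(8.30×10⁻⁴)² = 1.344×10⁻⁷ A·m².
On axis B = (μ₀/4π)·2m/r³.
B = 2·(10⁻⁷)·(1.344×10⁻⁷) / (2.30)³ = 2.209×10⁻¹⁵ T.

B ≈ 2.21×10⁻¹⁵ T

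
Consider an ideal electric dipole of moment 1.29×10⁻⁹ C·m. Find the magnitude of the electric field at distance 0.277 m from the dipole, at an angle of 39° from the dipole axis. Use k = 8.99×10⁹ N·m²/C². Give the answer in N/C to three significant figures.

E ≈ 915 N/C

At angle θ the dipole field magnitude is E = (kp/r³)·√(1 + 3cos²θ).
kp/r³ = (8.99×10⁹)(1.29×10⁻⁹) / (0.277)³ = 545.6 N/C.
√(1 + 3cos²39°) = √(1 + 3·0.6040) = √2.8119 ≈ 1.6769.
E ≈ 545.6 × 1.677 = 915.0 N/C.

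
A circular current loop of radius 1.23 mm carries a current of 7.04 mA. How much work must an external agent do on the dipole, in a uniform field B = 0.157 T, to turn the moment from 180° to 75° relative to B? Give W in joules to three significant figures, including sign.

Magnetic moment m = IA = Iπa² = (0.00704)·π·(0.00123)² = 3.346×10⁻⁸ A·m².
W_ext = ΔU = −mB cosθ₂ + mB cosθ₁ = mB(cosθ₁ − cosθ₂).
W = (3.346×10⁻⁸)(0.157)·(cos180° − cos75°) = (5.253×10⁻⁹)·(-1.2588) = -6.613×10⁻⁹ J.

W ≈ -6.61×10⁻⁹ J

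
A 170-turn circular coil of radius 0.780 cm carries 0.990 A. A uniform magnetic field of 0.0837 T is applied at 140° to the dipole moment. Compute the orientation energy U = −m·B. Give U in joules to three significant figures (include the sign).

m = NIA = NIπa² = 170·(0.990)·π·(0.00780)² = 0.03217 A·m².
U = −m·B = −mB cosθ.
U = −(0.03217)(0.0837)·cos140° = 0.002063 J.

U ≈ 0.00206 J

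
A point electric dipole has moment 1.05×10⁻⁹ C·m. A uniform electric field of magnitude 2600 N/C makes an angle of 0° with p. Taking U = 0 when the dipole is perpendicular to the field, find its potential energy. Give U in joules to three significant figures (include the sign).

U = −p·E = −pE cosθ.
U = −(1.05×10⁻⁹)(2600)·cos0° = -2.730×10⁻⁶ J.

U ≈ -2.73×10⁻⁶ J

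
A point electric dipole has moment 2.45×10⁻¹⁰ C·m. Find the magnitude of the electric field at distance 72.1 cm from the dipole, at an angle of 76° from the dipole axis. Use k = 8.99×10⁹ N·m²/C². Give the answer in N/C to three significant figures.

At angle θ the dipole field magnitude is E = (kp/r³)·√(1 + 3cos²θ).
kp/r³ = (8.99×10⁹)(2.45×10⁻¹⁰) / (0.721)³ = 5.877 N/C.
√(1 + 3cos²76°) = √(1 + 3·0.0585) = √1.1756 ≈ 1.0842.
E ≈ 5.877 × 1.084 = 6.372 N/C.

E ≈ 6.37 N/C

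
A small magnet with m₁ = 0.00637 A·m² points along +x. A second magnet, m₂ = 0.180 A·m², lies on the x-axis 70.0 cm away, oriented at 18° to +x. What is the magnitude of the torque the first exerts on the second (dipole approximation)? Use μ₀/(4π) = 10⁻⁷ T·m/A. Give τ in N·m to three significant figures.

Dipole B is on the axis of dipole A, so B₁ there is axial: B₁ = (μ₀/4π)·2m₁/r³ along +x.
B₁ = 2(10⁻⁷)(0.00637)/(0.700)³ = 3.714×10⁻⁹ T.
τ = m₂ B₁ sinθ.
τ = (0.180)(3.714×10⁻⁹)·sin18° = 2.066×10⁻¹⁰ N·m.

τ ≈ 2.07×10⁻¹⁰ N·m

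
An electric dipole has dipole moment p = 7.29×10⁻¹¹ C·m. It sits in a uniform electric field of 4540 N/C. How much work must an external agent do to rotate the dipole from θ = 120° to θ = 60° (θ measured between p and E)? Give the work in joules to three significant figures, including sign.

W ≈ -3.31×10⁻⁷ J

W_ext = ΔU = U(θ₂) − U(θ₁) = −pE cosθ₂ − (−pE cosθ₁) = pE(cosθ₁ − cosθ₂).
W = (7.29×10⁻¹¹)(4540)·(cos120° − cos60°) = (3.310×10⁻⁷)·(-1.0000) = -3.310×10⁻⁷ J.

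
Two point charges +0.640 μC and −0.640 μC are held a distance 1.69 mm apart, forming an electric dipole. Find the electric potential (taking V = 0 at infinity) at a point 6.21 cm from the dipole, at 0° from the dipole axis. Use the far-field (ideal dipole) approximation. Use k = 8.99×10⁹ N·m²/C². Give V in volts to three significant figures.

V ≈ 2520 V

Dipole moment p = qd = (6.40×10⁻⁷ C)(0.00169 m) = 1.082×10⁻⁹ C·m.
The dipole potential is V = kp cosθ / r².
V = (8.99×10⁹)(1.082×10⁻⁹)·cos0° / (0.0621)² = 2522 V.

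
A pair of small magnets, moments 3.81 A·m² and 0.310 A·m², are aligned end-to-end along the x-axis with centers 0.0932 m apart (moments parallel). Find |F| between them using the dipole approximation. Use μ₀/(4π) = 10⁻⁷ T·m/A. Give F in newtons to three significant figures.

F ≈ 0.00939 N

On-axis B of dipole 1: B = (μ₀/4π)·2m₁/r³. Force on dipole 2: F = m₂·dB/dr.
dB/dr = −(μ₀/4π)·6m₁/r⁴, so |F| = (μ₀/4π)·6m₁m₂/r⁴.
F = 6(10⁻⁷)(3.81)(0.310)/(0.0932)⁴ = 0.009392 N.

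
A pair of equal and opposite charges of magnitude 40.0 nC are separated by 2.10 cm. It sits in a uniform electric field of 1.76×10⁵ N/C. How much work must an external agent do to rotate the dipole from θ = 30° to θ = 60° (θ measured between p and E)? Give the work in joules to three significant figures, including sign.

Dipole moment p = qd = (4.00×10⁻⁸ C)(0.0210 m) = 8.40×10⁻¹⁰ C·m.
W_ext = ΔU = U(θ₂) − U(θ₁) = −pE cosθ₂ − (−pE cosθ₁) = pE(cosθ₁ − cosθ₂).
W = (8.40×10⁻¹⁰)(1.76×10⁵)·(cos30° − cos60°) = (1.478×10⁻⁴)·(+0.3660) = 5.411×10⁻⁵ J.

W ≈ 5.41×10⁻⁵ J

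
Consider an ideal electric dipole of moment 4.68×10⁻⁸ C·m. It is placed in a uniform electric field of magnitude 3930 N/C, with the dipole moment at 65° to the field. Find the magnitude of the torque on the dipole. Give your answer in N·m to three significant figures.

Torque on an electric dipole: τ = pE sinθ.
τ = (4.68×10⁻⁸)(3930)·sin65° = 1.667×10⁻⁴ N·m.

τ ≈ 1.67×10⁻⁴ N·m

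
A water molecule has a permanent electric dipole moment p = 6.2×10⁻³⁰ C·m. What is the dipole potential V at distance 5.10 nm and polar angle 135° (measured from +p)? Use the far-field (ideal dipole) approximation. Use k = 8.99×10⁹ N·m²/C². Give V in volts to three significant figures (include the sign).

V ≈ -0.00152 V

The dipole potential is V = kp cosθ / r².
V = (8.99×10⁹)(6.20×10⁻³⁰)·cos135° / (5.10×10⁻⁹)² = -0.001515 V.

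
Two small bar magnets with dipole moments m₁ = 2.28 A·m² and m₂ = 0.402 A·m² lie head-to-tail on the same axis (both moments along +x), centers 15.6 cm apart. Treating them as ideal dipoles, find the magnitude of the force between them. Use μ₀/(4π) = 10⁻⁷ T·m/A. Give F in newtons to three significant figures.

On-axis B of dipole 1: B = (μ₀/4π)·2m₁/r³. Force on dipole 2: F = m₂·dB/dr.
dB/dr = −(μ₀/4π)·6m₁/r⁴, so |F| = (μ₀/4π)·6m₁m₂/r⁴.
F = 6(10⁻⁷)(2.28)(0.402)/(0.156)⁴ = 9.286×10⁻⁴ N.

F ≈ 9.29×10⁻⁴ N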